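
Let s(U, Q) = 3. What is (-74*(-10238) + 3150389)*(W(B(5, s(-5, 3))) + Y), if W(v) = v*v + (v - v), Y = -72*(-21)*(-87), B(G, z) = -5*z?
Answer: -513194783319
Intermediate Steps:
Y = -131544 (Y = 1512*(-87) = -131544)
W(v) = v**2 (W(v) = v**2 + 0 = v**2)
(-74*(-10238) + 3150389)*(W(B(5, s(-5, 3))) + Y) = (-74*(-10238) + 3150389)*((-5*3)**2 - 131544) = (757612 + 3150389)*((-15)**2 - 131544) = 3908001*(225 - 131544) = 3908001*(-131319) = -513194783319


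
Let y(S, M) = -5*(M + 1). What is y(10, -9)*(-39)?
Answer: -1560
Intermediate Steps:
y(S, M) = -5 - 5*M (y(S, M) = -5*(1 + M) = -5 - 5*M)
y(10, -9)*(-39) = (-5 - 5*(-9))*(-39) = (-5 + 45)*(-39) = 40*(-39) = -1560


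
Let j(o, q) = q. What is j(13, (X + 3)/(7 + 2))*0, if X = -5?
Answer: 0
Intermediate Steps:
j(13, (X + 3)/(7 + 2))*0 = ((-5 + 3)/(7 + 2))*0 = -2/9*0 = 0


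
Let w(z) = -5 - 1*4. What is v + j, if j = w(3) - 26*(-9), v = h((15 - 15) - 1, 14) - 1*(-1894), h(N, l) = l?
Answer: 2133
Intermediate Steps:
w(z) = -9 (w(z) = -5 - 4 = -9)
v = 1908 (v = 14 - 1*(-1894) = 14 + 1894 = 1908)
j = 225 (j = -9 - 26*(-9) = -9 + 234 = 225)
v + j = 1908 + 225 = 2133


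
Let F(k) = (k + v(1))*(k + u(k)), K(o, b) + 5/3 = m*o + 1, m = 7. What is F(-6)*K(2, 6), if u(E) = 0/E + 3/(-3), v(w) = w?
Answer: 1400/3 ≈ 466.67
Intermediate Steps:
K(o, b) = -2/3 + 7*o (K(o, b) = -5/3 + (7*o + 1) = -5/3 + (1 + 7*o) = -2/3 + 7*o)
u(E) = -1 (u(E) = 0 + 3*(-1/3) = 0 - 1 = -1)
F(k) = (1 + k)*(-1 + k) (F(k) = (k + 1)*(k - 1) = (1 + k)*(-1 + k))
F(-6)*K(2, 6) = (-1 + (-6)**2)*(-2/3 + 7*2) = (-1 + 36)*(-2/3 + 14) = 35*(40/3) = 1400/3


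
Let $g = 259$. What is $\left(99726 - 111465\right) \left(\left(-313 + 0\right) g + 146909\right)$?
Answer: $-772919238$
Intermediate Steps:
$\left(99726 - 111465\right) \left(\left(-313 + 0\right) g + 146909\right) = \left(99726 - 111465\right) \left(\left(-313 + 0\right) 259 + 146909\right) = - 11739 \left(\left(-313\right) 259 + 146909\right) = - 11739 \left(-81067 + 146909\right) = \left(-11739\right) 65842 = -772919238$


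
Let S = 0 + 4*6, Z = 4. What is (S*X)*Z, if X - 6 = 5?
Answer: 1056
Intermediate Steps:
X = 11 (X = 6 + 5 = 11)
S = 24 (S = 0 + 24 = 24)
(S*X)*Z = (24*11)*4 = 264*4 = 1056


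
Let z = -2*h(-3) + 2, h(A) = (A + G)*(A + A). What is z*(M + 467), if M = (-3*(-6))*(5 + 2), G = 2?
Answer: -5930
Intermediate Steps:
h(A) = 2*A*(2 + A) (h(A) = (A + 2)*(A + A) = (2 + A)*(2*A) = 2*A*(2 + A))
M = 126 (M = 18*7 = 126)
z = -10 (z = -4*(-3)*(2 - 3) + 2 = -4*(-3)*(-1) + 2 = -2*6 + 2 = -12 + 2 = -10)
z*(M + 467) = -10*(126 + 467) = -10*593 = -5930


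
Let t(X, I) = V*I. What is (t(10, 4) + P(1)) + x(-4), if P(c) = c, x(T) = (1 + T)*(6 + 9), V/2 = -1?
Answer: -52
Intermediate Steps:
V = -2 (V = 2*(-1) = -2)
t(X, I) = -2*I
x(T) = 15 + 15*T (x(T) = (1 + T)*15 = 15 + 15*T)
(t(10, 4) + P(1)) + x(-4) = (-2*4 + 1) + (15 + 15*(-4)) = (-8 + 1) + (15 - 60) = -7 - 45 = -52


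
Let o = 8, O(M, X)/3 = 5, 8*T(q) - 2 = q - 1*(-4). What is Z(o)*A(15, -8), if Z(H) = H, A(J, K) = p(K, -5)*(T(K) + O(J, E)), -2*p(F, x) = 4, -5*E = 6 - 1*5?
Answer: -236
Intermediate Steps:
E = -⅕ (E = -(6 - 1*5)/5 = -(6 - 5)/5 = -⅕*1 = -⅕ ≈ -0.20000)
T(q) = ¾ + q/8 (T(q) = ¼ + (q - 1*(-4))/8 = ¼ + (q + 4)/8 = ¼ + (4 + q)/8 = ¼ + (½ + q/8) = ¾ + q/8)
O(M, X) = 15 (O(M, X) = 3*5 = 15)
p(F, x) = -2 (p(F, x) = -½*4 = -2)
A(J, K) = -63/2 - K/4 (A(J, K) = -2*((¾ + K/8) + 15) = -2*(63/4 + K/8) = -63/2 - K/4)
Z(o)*A(15, -8) = 8*(-63/2 - ¼*(-8)) = 8*(-63/2 + 2) = 8*(-59/2) = -236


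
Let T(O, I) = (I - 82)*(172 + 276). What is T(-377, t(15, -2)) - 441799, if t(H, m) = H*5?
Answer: -444935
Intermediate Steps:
t(H, m) = 5*H
T(O, I) = -36736 + 448*I (T(O, I) = (-82 + I)*448 = -36736 + 448*I)
T(-377, t(15, -2)) - 441799 = (-36736 + 448*(5*15)) - 441799 = (-36736 + 448*75) - 441799 = (-36736 + 33600) - 441799 = -3136 - 441799 = -444935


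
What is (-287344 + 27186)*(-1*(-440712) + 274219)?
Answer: -185995019098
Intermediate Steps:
(-287344 + 27186)*(-1*(-440712) + 274219) = -260158*(440712 + 274219) = -260158*714931 = -185995019098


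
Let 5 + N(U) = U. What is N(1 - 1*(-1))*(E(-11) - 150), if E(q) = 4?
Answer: 438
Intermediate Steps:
N(U) = -5 + U
N(1 - 1*(-1))*(E(-11) - 150) = (-5 + (1 - 1*(-1)))*(4 - 150) = (-5 + (1 + 1))*(-146) = (-5 + 2)*(-146) = -3*(-146) = 438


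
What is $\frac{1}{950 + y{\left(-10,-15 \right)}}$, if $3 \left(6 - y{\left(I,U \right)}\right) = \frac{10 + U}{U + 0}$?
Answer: $\frac{9}{8603} \approx 0.0010461$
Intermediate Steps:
$y{\left(I,U \right)} = 6 - \frac{10 + U}{3 U}$ ($y{\left(I,U \right)} = 6 - \frac{\left(10 + U\right) \frac{1}{U + 0}}{3} = 6 - \frac{\left(10 + U\right) \frac{1}{U}}{3} = 6 - \frac{\frac{1}{U} \left(10 + U\right)}{3} = 6 - \frac{10 + U}{3 U}$)
$\frac{1}{950 + y{\left(-10,-15 \right)}} = \frac{1}{950 + \frac{-10 + 17 \left(-15\right)}{3 \left(-15\right)}} = \frac{1}{950 + \frac{1}{3} \left(- \frac{1}{15}\right) \left(-10 - 255\right)} = \frac{1}{950 + \frac{1}{3} \left(- \frac{1}{15}\right) \left(-265\right)} = \frac{1}{950 + \frac{53}{9}} = \frac{1}{\frac{8603}{9}} = \frac{9}{8603}$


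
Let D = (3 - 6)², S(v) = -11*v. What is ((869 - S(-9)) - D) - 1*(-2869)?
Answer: 3630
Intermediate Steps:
D = 9 (D = (-3)² = 9)
((869 - S(-9)) - D) - 1*(-2869) = ((869 - (-11)*(-9)) - 1*9) - 1*(-2869) = ((869 - 1*99) - 9) + 2869 = ((869 - 99) - 9) + 2869 = (770 - 9) + 2869 = 761 + 2869 = 3630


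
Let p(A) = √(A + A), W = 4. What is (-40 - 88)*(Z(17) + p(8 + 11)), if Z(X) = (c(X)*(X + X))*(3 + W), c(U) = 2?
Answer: -60928 - 128*√38 ≈ -61717.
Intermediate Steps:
p(A) = √2*√A (p(A) = √(2*A) = √2*√A)
Z(X) = 28*X (Z(X) = (2*(X + X))*(3 + 4) = (2*(2*X))*7 = (4*X)*7 = 28*X)
(-40 - 88)*(Z(17) + p(8 + 11)) = (-40 - 88)*(28*17 + √2*√(8 + 11)) = -128*(476 + √2*√19) = -128*(476 + √38) = -60928 - 128*√38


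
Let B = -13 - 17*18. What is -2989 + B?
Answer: -3308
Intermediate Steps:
B = -319 (B = -13 - 306 = -319)
-2989 + B = -2989 - 319 = -3308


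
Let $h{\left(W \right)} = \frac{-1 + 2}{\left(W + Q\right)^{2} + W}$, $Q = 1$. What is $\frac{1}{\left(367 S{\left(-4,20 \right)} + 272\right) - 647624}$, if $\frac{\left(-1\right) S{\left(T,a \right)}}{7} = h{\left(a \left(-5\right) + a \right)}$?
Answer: $- \frac{6161}{3988338241} \approx -1.5448 \cdot 10^{-6}$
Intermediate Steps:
$h{\left(W \right)} = \frac{1}{W + \left(1 + W\right)^{2}}$ ($h{\left(W \right)} = \frac{-1 + 2}{\left(W + 1\right)^{2} + W} = 1 \frac{1}{\left(1 + W\right)^{2} + W} = 1 \frac{1}{W + \left(1 + W\right)^{2}} = \frac{1}{W + \left(1 + W\right)^{2}}$)
$S{\left(T,a \right)} = - \frac{7}{\left(1 - 4 a\right)^{2} - 4 a}$ ($S{\left(T,a \right)} = - \frac{7}{\left(a \left(-5\right) + a\right) + \left(1 + \left(a \left(-5\right) + a\right)\right)^{2}} = - \frac{7}{\left(- 5 a + a\right) + \left(1 + \left(- 5 a + a\right)\right)^{2}} = - \frac{7}{- 4 a + \left(1 - 4 a\right)^{2}} = - \frac{7}{\left(1 - 4 a\right)^{2} - 4 a}$)
$\frac{1}{\left(367 S{\left(-4,20 \right)} + 272\right) - 647624} = \frac{1}{\left(367 \frac{7}{- \left(-1 + 4 \cdot 20\right)^{2} + 4 \cdot 20} + 272\right) - 647624} = \frac{1}{\left(367 \frac{7}{- \left(-1 + 80\right)^{2} + 80} + 272\right) - 647624} = \frac{1}{\left(367 \frac{7}{- 79^{2} + 80} + 272\right) - 647624} = \frac{1}{\left(367 \frac{7}{\left(-1\right) 6241 + 80} + 272\right) - 647624} = \frac{1}{\left(367 \frac{7}{-6241 + 80} + 272\right) - 647624} = \frac{1}{\left(367 \frac{7}{-6161} + 272\right) - 647624} = \frac{1}{\left(367 \cdot 7 \left(- \frac{1}{6161}\right) + 272\right) - 647624} = \frac{1}{\left(367 \left(- \frac{7}{6161}\right) + 272\right) - 647624} = \frac{1}{\left(- \frac{2569}{6161} + 272\right) - 647624} = \frac{1}{\frac{1673223}{6161} - 647624} = \frac{1}{- \frac{3988338241}{6161}} = - \frac{6161}{3988338241}$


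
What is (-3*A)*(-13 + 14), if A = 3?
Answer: -9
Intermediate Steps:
(-3*A)*(-13 + 14) = (-3*3)*(-13 + 14) = -9*1 = -9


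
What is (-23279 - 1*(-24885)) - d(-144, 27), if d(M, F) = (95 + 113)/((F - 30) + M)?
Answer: 236290/147 ≈ 1607.4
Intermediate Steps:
d(M, F) = 208/(-30 + F + M) (d(M, F) = 208/((-30 + F) + M) = 208/(-30 + F + M))
(-23279 - 1*(-24885)) - d(-144, 27) = (-23279 - 1*(-24885)) - 208/(-30 + 27 - 144) = (-23279 + 24885) - 208/(-147) = 1606 - 208*(-1)/147 = 1606 - 1*(-208/147) = 1606 + 208/147 = 236290/147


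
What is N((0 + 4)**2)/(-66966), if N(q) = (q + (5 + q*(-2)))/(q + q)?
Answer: 11/2142912 ≈ 5.1332e-6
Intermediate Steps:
N(q) = (5 - q)/(2*q) (N(q) = (q + (5 - 2*q))/((2*q)) = (5 - q)*(1/(2*q)) = (5 - q)/(2*q))
N((0 + 4)**2)/(-66966) = ((5 - (0 + 4)**2)/(2*((0 + 4)**2)))/(-66966) = ((5 - 1*4**2)/(2*(4**2)))*(-1/66966) = ((1/2)*(5 - 1*16)/16)*(-1/66966) = ((1/2)*(1/16)*(5 - 16))*(-1/66966) = ((1/2)*(1/16)*(-11))*(-1/66966) = -11/32*(-1/66966) = 11/2142912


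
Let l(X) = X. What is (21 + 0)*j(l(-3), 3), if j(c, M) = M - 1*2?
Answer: 21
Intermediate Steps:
j(c, M) = -2 + M (j(c, M) = M - 2 = -2 + M)
(21 + 0)*j(l(-3), 3) = (21 + 0)*(-2 + 3) = 21*1 = 21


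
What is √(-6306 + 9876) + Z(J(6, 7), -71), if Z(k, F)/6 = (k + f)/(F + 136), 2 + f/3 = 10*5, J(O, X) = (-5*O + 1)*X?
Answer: -354/65 + √3570 ≈ 54.303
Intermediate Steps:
J(O, X) = X*(1 - 5*O) (J(O, X) = (1 - 5*O)*X = X*(1 - 5*O))
f = 144 (f = -6 + 3*(10*5) = -6 + 3*50 = -6 + 150 = 144)
Z(k, F) = 6*(144 + k)/(136 + F) (Z(k, F) = 6*((k + 144)/(F + 136)) = 6*((144 + k)/(136 + F)) = 6*(144 + k)/(136 + F))
√(-6306 + 9876) + Z(J(6, 7), -71) = √(-6306 + 9876) + 6*(144 + 7*(1 - 5*6))/(136 - 71) = √3570 + 6*(144 + 7*(1 - 30))/65 = √3570 + 6*(1/65)*(144 + 7*(-29)) = √3570 + 6*(1/65)*(144 - 203) = √3570 + 6*(1/65)*(-59) = √3570 - 354/65 = -354/65 + √3570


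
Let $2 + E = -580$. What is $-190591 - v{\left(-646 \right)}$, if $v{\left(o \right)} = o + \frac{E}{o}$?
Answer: $- \frac{61352526}{323} \approx -1.8995 \cdot 10^{5}$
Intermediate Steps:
$E = -582$ ($E = -2 - 580 = -582$)
$v{\left(o \right)} = o - \frac{582}{o}$
$-190591 - v{\left(-646 \right)} = -190591 - \left(-646 - \frac{582}{-646}\right) = -190591 - \left(-646 - - \frac{291}{323}\right) = -190591 - \left(-646 + \frac{291}{323}\right) = -190591 - - \frac{208367}{323} = -190591 + \frac{208367}{323} = - \frac{61352526}{323}$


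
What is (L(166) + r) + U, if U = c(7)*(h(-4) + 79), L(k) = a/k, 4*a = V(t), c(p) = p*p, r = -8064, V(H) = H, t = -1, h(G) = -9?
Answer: -3076977/664 ≈ -4634.0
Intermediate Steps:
c(p) = p**2
a = -1/4 (a = (1/4)*(-1) = -1/4 ≈ -0.25000)
L(k) = -1/(4*k)
U = 3430 (U = 7**2*(-9 + 79) = 49*70 = 3430)
(L(166) + r) + U = (-1/4/166 - 8064) + 3430 = (-1/4*1/166 - 8064) + 3430 = (-1/664 - 8064) + 3430 = -5354497/664 + 3430 = -3076977/664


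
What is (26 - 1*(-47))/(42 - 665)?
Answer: -73/623 ≈ -0.11717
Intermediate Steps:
(26 - 1*(-47))/(42 - 665) = (26 + 47)/(-623) = -1/623*73 = -73/623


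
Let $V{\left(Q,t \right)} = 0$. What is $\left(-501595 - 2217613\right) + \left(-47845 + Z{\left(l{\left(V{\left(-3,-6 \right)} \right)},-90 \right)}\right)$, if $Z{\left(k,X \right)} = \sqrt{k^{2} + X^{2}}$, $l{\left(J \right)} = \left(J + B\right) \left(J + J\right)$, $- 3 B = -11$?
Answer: $-2766963$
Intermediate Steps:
$B = \frac{11}{3}$ ($B = \left(- \frac{1}{3}\right) \left(-11\right) = \frac{11}{3} \approx 3.6667$)
$l{\left(J \right)} = 2 J \left(\frac{11}{3} + J\right)$ ($l{\left(J \right)} = \left(J + \frac{11}{3}\right) \left(J + J\right) = \left(\frac{11}{3} + J\right) 2 J = 2 J \left(\frac{11}{3} + J\right)$)
$Z{\left(k,X \right)} = \sqrt{X^{2} + k^{2}}$
$\left(-501595 - 2217613\right) + \left(-47845 + Z{\left(l{\left(V{\left(-3,-6 \right)} \right)},-90 \right)}\right) = \left(-501595 - 2217613\right) - \left(47845 - \sqrt{\left(-90\right)^{2} + \left(\frac{2}{3} \cdot 0 \left(11 + 3 \cdot 0\right)\right)^{2}}\right) = -2719208 - \left(47845 - \sqrt{8100 + \left(\frac{2}{3} \cdot 0 \left(11 + 0\right)\right)^{2}}\right) = -2719208 - \left(47845 - \sqrt{8100 + \left(\frac{2}{3} \cdot 0 \cdot 11\right)^{2}}\right) = -2719208 - \left(47845 - \sqrt{8100 + 0^{2}}\right) = -2719208 - \left(47845 - \sqrt{8100 + 0}\right) = -2719208 - \left(47845 - \sqrt{8100}\right) = -2719208 + \left(-47845 + 90\right) = -2719208 - 47755 = -2766963$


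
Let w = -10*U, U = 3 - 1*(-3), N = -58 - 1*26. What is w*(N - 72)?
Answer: 9360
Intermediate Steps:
N = -84 (N = -58 - 26 = -84)
U = 6 (U = 3 + 3 = 6)
w = -60 (w = -10*6 = -60)
w*(N - 72) = -60*(-84 - 72) = -60*(-156) = 9360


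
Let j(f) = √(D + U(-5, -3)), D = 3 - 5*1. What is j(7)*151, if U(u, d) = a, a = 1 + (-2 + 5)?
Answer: 151*√2 ≈ 213.55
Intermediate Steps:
a = 4 (a = 1 + 3 = 4)
U(u, d) = 4
D = -2 (D = 3 - 5 = -2)
j(f) = √2 (j(f) = √(-2 + 4) = √2)
j(7)*151 = √2*151 = 151*√2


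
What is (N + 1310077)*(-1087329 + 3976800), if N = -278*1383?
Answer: 2674503026013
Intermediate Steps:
N = -384474
(N + 1310077)*(-1087329 + 3976800) = (-384474 + 1310077)*(-1087329 + 3976800) = 925603*2889471 = 2674503026013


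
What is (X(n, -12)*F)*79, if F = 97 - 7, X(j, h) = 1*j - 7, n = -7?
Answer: -99540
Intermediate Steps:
X(j, h) = -7 + j (X(j, h) = j - 7 = -7 + j)
F = 90
(X(n, -12)*F)*79 = ((-7 - 7)*90)*79 = -14*90*79 = -1260*79 = -99540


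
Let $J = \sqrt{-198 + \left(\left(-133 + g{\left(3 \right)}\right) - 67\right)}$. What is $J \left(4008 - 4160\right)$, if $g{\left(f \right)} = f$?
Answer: $- 152 i \sqrt{395} \approx - 3020.9 i$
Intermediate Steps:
$J = i \sqrt{395}$ ($J = \sqrt{-198 + \left(\left(-133 + 3\right) - 67\right)} = \sqrt{-198 - 197} = \sqrt{-395} = i \sqrt{395} \approx 19.875 i$)
$J \left(4008 - 4160\right) = i \sqrt{395} \left(4008 - 4160\right) = i \sqrt{395} \left(-152\right) = - 152 i \sqrt{395}$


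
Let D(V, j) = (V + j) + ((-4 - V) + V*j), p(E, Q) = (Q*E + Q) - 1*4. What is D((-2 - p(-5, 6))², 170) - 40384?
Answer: 74702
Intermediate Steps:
p(E, Q) = -4 + Q + E*Q (p(E, Q) = (E*Q + Q) - 4 = (Q + E*Q) - 4 = -4 + Q + E*Q)
D(V, j) = -4 + j + V*j (D(V, j) = (V + j) + (-4 - V + V*j) = -4 + j + V*j)
D((-2 - p(-5, 6))², 170) - 40384 = (-4 + 170 + (-2 - (-4 + 6 - 5*6))²*170) - 40384 = (-4 + 170 + (-2 - (-4 + 6 - 30))²*170) - 40384 = (-4 + 170 + (-2 - 1*(-28))²*170) - 40384 = (-4 + 170 + (-2 + 28)²*170) - 40384 = (-4 + 170 + 26²*170) - 40384 = (-4 + 170 + 676*170) - 40384 = (-4 + 170 + 114920) - 40384 = 115086 - 40384 = 74702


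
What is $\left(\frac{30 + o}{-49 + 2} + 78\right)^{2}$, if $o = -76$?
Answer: $\frac{13778944}{2209} \approx 6237.6$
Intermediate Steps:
$\left(\frac{30 + o}{-49 + 2} + 78\right)^{2} = \left(\frac{30 - 76}{-49 + 2} + 78\right)^{2} = \left(- \frac{46}{-47} + 78\right)^{2} = \left(\left(-46\right) \left(- \frac{1}{47}\right) + 78\right)^{2} = \left(\frac{46}{47} + 78\right)^{2} = \left(\frac{3712}{47}\right)^{2} = \frac{13778944}{2209}$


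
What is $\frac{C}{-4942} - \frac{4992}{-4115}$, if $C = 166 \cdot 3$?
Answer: $\frac{11310597}{10168165} \approx 1.1124$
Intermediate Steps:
$C = 498$
$\frac{C}{-4942} - \frac{4992}{-4115} = \frac{498}{-4942} - \frac{4992}{-4115} = 498 \left(- \frac{1}{4942}\right) - - \frac{4992}{4115} = - \frac{249}{2471} + \frac{4992}{4115} = \frac{11310597}{10168165}$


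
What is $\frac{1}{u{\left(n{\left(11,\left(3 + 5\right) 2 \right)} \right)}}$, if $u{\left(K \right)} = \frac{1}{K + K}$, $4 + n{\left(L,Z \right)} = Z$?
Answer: $24$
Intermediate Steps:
$n{\left(L,Z \right)} = -4 + Z$
$u{\left(K \right)} = \frac{1}{2 K}$
$\frac{1}{u{\left(n{\left(11,\left(3 + 5\right) 2 \right)} \right)}} = \frac{1}{\frac{1}{2} \frac{1}{-4 + \left(3 + 5\right) 2}} = \frac{1}{\frac{1}{2} \frac{1}{-4 + 8 \cdot 2}} = \frac{1}{\frac{1}{2} \frac{1}{-4 + 16}} = \frac{1}{\frac{1}{2} \cdot \frac{1}{12}} = \frac{1}{\frac{1}{24}} = 24$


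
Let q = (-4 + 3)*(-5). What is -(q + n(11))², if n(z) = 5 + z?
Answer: -441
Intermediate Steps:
q = 5 (q = -1*(-5) = 5)
-(q + n(11))² = -(5 + (5 + 11))² = -(5 + 16)² = -1*21² = -1*441 = -441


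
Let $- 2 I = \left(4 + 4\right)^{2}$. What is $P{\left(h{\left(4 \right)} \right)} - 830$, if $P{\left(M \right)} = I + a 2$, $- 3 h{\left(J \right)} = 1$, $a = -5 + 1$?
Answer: $-870$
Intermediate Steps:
$a = -4$
$h{\left(J \right)} = - \frac{1}{3}$ ($h{\left(J \right)} = \left(- \frac{1}{3}\right) 1 = - \frac{1}{3}$)
$I = -32$ ($I = - \frac{\left(4 + 4\right)^{2}}{2} = - \frac{8^{2}}{2} = \left(- \frac{1}{2}\right) 64 = -32$)
$P{\left(M \right)} = -40$ ($P{\left(M \right)} = -32 - 8 = -40$)
$P{\left(h{\left(4 \right)} \right)} - 830 = -40 - 830 = -870$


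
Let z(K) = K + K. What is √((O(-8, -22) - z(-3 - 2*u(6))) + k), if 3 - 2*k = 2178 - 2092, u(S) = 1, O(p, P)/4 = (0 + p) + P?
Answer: I*√606/2 ≈ 12.309*I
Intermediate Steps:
O(p, P) = 4*P + 4*p (O(p, P) = 4*((0 + p) + P) = 4*(p + P) = 4*(P + p) = 4*P + 4*p)
k = -83/2 (k = 3/2 - (2178 - 2092)/2 = 3/2 - ½*86 = 3/2 - 43 = -83/2 ≈ -41.500)
z(K) = 2*K
√((O(-8, -22) - z(-3 - 2*u(6))) + k) = √(((4*(-22) + 4*(-8)) - 2*(-3 - 2*1)) - 83/2) = √(((-88 - 32) - 2*(-3 - 2)) - 83/2) = √((-120 - 2*(-5)) - 83/2) = √((-120 - 1*(-10)) - 83/2) = √((-120 + 10) - 83/2) = √(-110 - 83/2) = √(-303/2) = I*√606/2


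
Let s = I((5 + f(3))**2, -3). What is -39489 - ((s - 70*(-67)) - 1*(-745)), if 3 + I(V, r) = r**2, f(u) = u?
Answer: -44930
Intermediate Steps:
I(V, r) = -3 + r**2
s = 6 (s = -3 + (-3)**2 = -3 + 9 = 6)
-39489 - ((s - 70*(-67)) - 1*(-745)) = -39489 - ((6 - 70*(-67)) - 1*(-745)) = -39489 - ((6 + 4690) + 745) = -39489 - (4696 + 745) = -39489 - 1*5441 = -39489 - 5441 = -44930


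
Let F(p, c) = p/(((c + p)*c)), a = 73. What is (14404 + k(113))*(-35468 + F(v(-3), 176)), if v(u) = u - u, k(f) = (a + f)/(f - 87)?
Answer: -6644752460/13 ≈ -5.1113e+8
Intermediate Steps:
k(f) = (73 + f)/(-87 + f) (k(f) = (73 + f)/(f - 87) = (73 + f)/(-87 + f))
v(u) = 0
F(p, c) = p/(c*(c + p)) (F(p, c) = p/((c*(c + p))) = p*(1/(c*(c + p))) = p/(c*(c + p)))
(14404 + k(113))*(-35468 + F(v(-3), 176)) = (14404 + (73 + 113)/(-87 + 113))*(-35468 + 0/(176*(176 + 0))) = (14404 + 186/26)*(-35468 + 0*(1/176)/176) = (14404 + (1/26)*186)*(-35468 + 0*(1/176)*(1/176)) = (14404 + 93/13)*(-35468 + 0) = (187345/13)*(-35468) = -6644752460/13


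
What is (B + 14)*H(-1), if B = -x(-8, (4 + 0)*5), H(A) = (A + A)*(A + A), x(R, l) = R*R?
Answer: -200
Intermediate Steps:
x(R, l) = R**2
H(A) = 4*A**2 (H(A) = (2*A)*(2*A) = 4*A**2)
B = -64 (B = -1*(-8)**2 = -1*64 = -64)
(B + 14)*H(-1) = (-64 + 14)*(4*(-1)**2) = -200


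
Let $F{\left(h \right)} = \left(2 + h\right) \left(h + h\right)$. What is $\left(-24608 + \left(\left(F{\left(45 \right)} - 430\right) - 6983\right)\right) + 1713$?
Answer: $-26078$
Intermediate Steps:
$F{\left(h \right)} = 2 h \left(2 + h\right)$ ($F{\left(h \right)} = \left(2 + h\right) 2 h = 2 h \left(2 + h\right)$)
$\left(-24608 + \left(\left(F{\left(45 \right)} - 430\right) - 6983\right)\right) + 1713 = \left(-24608 - \left(7413 - 90 \left(2 + 45\right)\right)\right) + 1713 = \left(-24608 - \left(7413 - 4230\right)\right) + 1713 = \left(-24608 + \left(\left(4230 - 430\right) - 6983\right)\right) + 1713 = \left(-24608 + \left(3800 - 6983\right)\right) + 1713 = \left(-24608 - 3183\right) + 1713 = -27791 + 1713 = -26078$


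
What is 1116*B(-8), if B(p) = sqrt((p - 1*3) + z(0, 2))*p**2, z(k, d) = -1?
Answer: 142848*I*sqrt(3) ≈ 2.4742e+5*I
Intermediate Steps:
B(p) = p**2*sqrt(-4 + p) (B(p) = sqrt((p - 1*3) - 1)*p**2 = sqrt((p - 3) - 1)*p**2 = sqrt((-3 + p) - 1)*p**2 = sqrt(-4 + p)*p**2 = p**2*sqrt(-4 + p))
1116*B(-8) = 1116*((-8)**2*sqrt(-4 - 8)) = 1116*(64*sqrt(-12)) = 1116*(64*(2*I*sqrt(3))) = 1116*(128*I*sqrt(3)) = 142848*I*sqrt(3)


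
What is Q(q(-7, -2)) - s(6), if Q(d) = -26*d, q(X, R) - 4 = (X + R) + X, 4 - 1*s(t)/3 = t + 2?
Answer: 324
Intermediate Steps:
s(t) = 6 - 3*t (s(t) = 12 - 3*(t + 2) = 12 - 3*(2 + t) = 12 + (-6 - 3*t) = 6 - 3*t)
q(X, R) = 4 + R + 2*X (q(X, R) = 4 + ((X + R) + X) = 4 + ((R + X) + X) = 4 + (R + 2*X) = 4 + R + 2*X)
Q(q(-7, -2)) - s(6) = -26*(4 - 2 + 2*(-7)) - (6 - 3*6) = -26*(4 - 2 - 14) - (6 - 18) = -26*(-12) - 1*(-12) = 312 + 12 = 324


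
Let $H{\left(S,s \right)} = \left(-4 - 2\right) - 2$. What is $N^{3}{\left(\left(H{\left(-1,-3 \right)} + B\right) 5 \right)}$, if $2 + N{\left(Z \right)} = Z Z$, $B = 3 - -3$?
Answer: $941192$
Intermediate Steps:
$H{\left(S,s \right)} = -8$ ($H{\left(S,s \right)} = -6 - 2 = -8$)
$B = 6$ ($B = 3 + 3 = 6$)
$N{\left(Z \right)} = -2 + Z^{2}$ ($N{\left(Z \right)} = -2 + Z Z = -2 + Z^{2}$)
$N^{3}{\left(\left(H{\left(-1,-3 \right)} + B\right) 5 \right)} = \left(-2 + \left(\left(-8 + 6\right) 5\right)^{2}\right)^{3} = \left(-2 + \left(\left(-2\right) 5\right)^{2}\right)^{3} = \left(-2 + \left(-10\right)^{2}\right)^{3} = \left(-2 + 100\right)^{3} = 98^{3} = 941192$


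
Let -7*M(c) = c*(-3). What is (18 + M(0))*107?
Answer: 1926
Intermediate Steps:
M(c) = 3*c/7 (M(c) = -c*(-3)/7 = -(-3)*c/7 = 3*c/7)
(18 + M(0))*107 = (18 + (3/7)*0)*107 = (18 + 0)*107 = 18*107 = 1926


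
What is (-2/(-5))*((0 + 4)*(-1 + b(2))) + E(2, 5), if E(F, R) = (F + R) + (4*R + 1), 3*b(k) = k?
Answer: 412/15 ≈ 27.467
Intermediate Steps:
b(k) = k/3
E(F, R) = 1 + F + 5*R (E(F, R) = (F + R) + (1 + 4*R) = 1 + F + 5*R)
(-2/(-5))*((0 + 4)*(-1 + b(2))) + E(2, 5) = (-2/(-5))*((0 + 4)*(-1 + (1/3)*2)) + (1 + 2 + 5*5) = (-2*(-1/5))*(4*(-1 + 2/3)) + (1 + 2 + 25) = 2*(4*(-1/3))/5 + 28 = (2/5)*(-4/3) + 28 = -8/15 + 28 = 412/15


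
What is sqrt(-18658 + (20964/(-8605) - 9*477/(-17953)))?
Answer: I*sqrt(445340342293548461305)/154485565 ≈ 136.6*I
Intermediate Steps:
sqrt(-18658 + (20964/(-8605) - 9*477/(-17953))) = sqrt(-18658 + (20964*(-1/8605) - 4293*(-1/17953))) = sqrt(-18658 + (-20964/8605 + 4293/17953)) = sqrt(-18658 - 339425427/154485565) = sqrt(-2882731097197/154485565) = I*sqrt(445340342293548461305)/154485565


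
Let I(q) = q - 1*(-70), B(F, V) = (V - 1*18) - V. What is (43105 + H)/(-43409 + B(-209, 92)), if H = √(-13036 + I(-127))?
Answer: -43105/43427 - I*√13093/43427 ≈ -0.99259 - 0.0026349*I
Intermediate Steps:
B(F, V) = -18 (B(F, V) = (V - 18) - V = (-18 + V) - V = -18)
I(q) = 70 + q (I(q) = q + 70 = 70 + q)
H = I*√13093 (H = √(-13036 + (70 - 127)) = √(-13036 - 57) = √(-13093) = I*√13093 ≈ 114.42*I)
(43105 + H)/(-43409 + B(-209, 92)) = (43105 + I*√13093)/(-43409 - 18) = (43105 + I*√13093)/(-43427) = (43105 + I*√13093)*(-1/43427) = -43105/43427 - I*√13093/43427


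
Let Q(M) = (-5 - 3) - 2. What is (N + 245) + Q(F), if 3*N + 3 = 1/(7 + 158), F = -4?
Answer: 115831/495 ≈ 234.00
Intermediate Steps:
Q(M) = -10 (Q(M) = -8 - 2 = -10)
N = -494/495 (N = -1 + 1/(3*(7 + 158)) = -1 + (1/3)/165 = -1 + (1/3)*(1/165) = -1 + 1/495 = -494/495 ≈ -0.99798)
(N + 245) + Q(F) = (-494/495 + 245) - 10 = 120781/495 - 10 = 115831/495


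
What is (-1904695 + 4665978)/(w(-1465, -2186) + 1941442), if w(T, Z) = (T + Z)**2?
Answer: 2761283/15271243 ≈ 0.18082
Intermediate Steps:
(-1904695 + 4665978)/(w(-1465, -2186) + 1941442) = (-1904695 + 4665978)/((-1465 - 2186)**2 + 1941442) = 2761283/((-3651)**2 + 1941442) = 2761283/(13329801 + 1941442) = 2761283/15271243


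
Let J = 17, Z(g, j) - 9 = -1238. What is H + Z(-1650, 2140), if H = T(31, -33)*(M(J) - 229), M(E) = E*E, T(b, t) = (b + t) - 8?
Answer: -1829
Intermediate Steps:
Z(g, j) = -1229 (Z(g, j) = 9 - 1238 = -1229)
T(b, t) = -8 + b + t
M(E) = E**2
H = -600 (H = (-8 + 31 - 33)*(17**2 - 229) = -10*(289 - 229) = -10*60 = -600)
H + Z(-1650, 2140) = -600 - 1229 = -1829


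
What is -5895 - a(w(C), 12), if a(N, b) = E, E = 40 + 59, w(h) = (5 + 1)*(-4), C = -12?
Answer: -5994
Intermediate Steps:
w(h) = -24 (w(h) = 6*(-4) = -24)
E = 99
a(N, b) = 99
-5895 - a(w(C), 12) = -5895 - 1*99 = -5895 - 99 = -5994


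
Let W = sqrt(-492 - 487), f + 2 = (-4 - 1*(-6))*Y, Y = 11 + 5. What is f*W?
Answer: 30*I*sqrt(979) ≈ 938.67*I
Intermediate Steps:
Y = 16
f = 30 (f = -2 + (-4 - 1*(-6))*16 = -2 + (-4 + 6)*16 = -2 + 2*16 = -2 + 32 = 30)
W = I*sqrt(979) (W = sqrt(-979) = I*sqrt(979) ≈ 31.289*I)
f*W = 30*(I*sqrt(979)) = 30*I*sqrt(979)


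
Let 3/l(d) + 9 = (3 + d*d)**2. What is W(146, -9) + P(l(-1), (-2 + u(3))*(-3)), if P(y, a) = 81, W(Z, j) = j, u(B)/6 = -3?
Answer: 72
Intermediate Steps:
u(B) = -18 (u(B) = 6*(-3) = -18)
l(d) = 3/(-9 + (3 + d**2)**2) (l(d) = 3/(-9 + (3 + d*d)**2) = 3/(-9 + (3 + d**2)**2))
W(146, -9) + P(l(-1), (-2 + u(3))*(-3)) = -9 + 81 = 72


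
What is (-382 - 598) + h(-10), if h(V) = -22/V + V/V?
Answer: -4884/5 ≈ -976.80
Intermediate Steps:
h(V) = 1 - 22/V (h(V) = -22/V + 1 = 1 - 22/V)
(-382 - 598) + h(-10) = (-382 - 598) + (-22 - 10)/(-10) = -980 - ⅒*(-32) = -980 + 16/5 = -4884/5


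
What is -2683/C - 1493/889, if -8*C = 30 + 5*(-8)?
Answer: -9548213/4445 ≈ -2148.1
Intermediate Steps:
C = 5/4 (C = -(30 + 5*(-8))/8 = -(30 - 40)/8 = -1/8*(-10) = 5/4 ≈ 1.2500)
-2683/C - 1493/889 = -2683/5/4 - 1493/889 = -2683*4/5 - 1493*1/889 = -10732/5 - 1493/889 = -9548213/4445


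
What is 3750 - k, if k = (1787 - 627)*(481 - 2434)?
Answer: 2269230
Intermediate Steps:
k = -2265480 (k = 1160*(-1953) = -2265480)
3750 - k = 3750 - 1*(-2265480) = 3750 + 2265480 = 2269230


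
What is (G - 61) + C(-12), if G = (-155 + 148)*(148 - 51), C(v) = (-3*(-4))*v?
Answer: -884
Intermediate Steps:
C(v) = 12*v
G = -679 (G = -7*97 = -679)
(G - 61) + C(-12) = (-679 - 61) + 12*(-12) = -740 - 144 = -884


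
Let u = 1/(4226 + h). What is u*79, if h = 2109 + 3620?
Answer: 79/9955 ≈ 0.0079357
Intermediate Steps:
h = 5729
u = 1/9955 (u = 1/(4226 + 5729) = 1/9955 ≈ 0.00010045)
u*79 = (1/9955)*79 = 79/9955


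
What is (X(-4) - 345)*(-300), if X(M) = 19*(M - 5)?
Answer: 154800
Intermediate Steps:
X(M) = -95 + 19*M (X(M) = 19*(-5 + M) = -95 + 19*M)
(X(-4) - 345)*(-300) = ((-95 + 19*(-4)) - 345)*(-300) = ((-95 - 76) - 345)*(-300) = (-171 - 345)*(-300) = -516*(-300) = 154800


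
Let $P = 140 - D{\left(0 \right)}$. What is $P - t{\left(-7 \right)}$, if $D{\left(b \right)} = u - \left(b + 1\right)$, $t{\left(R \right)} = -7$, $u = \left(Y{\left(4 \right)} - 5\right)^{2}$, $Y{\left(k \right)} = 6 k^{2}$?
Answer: $-8133$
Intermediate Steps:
$u = 8281$ ($u = \left(6 \cdot 4^{2} - 5\right)^{2} = \left(6 \cdot 16 - 5\right)^{2} = \left(96 - 5\right)^{2} = 91^{2} = 8281$)
$D{\left(b \right)} = 8280 - b$ ($D{\left(b \right)} = 8281 - \left(b + 1\right) = 8281 - \left(1 + b\right) = 8280 - b$)
$P = -8140$ ($P = 140 - \left(8280 - 0\right) = 140 - \left(8280 + 0\right) = 140 - 8280 = -8140$)
$P - t{\left(-7 \right)} = -8140 - -7 = -8140 + 7 = -8133$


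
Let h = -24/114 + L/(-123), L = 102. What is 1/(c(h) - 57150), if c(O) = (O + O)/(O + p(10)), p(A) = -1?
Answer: -1589/90809730 ≈ -1.7498e-5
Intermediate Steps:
h = -810/779 (h = -24/114 + 102/(-123) = -24*1/114 + 102*(-1/123) = -4/19 - 34/41 = -810/779 ≈ -1.0398)
c(O) = 2*O/(-1 + O) (c(O) = (O + O)/(O - 1) = (2*O)/(-1 + O) = 2*O/(-1 + O))
1/(c(h) - 57150) = 1/(2*(-810/779)/(-1 - 810/779) - 57150) = 1/(2*(-810/779)/(-1589/779) - 57150) = 1/(2*(-810/779)*(-779/1589) - 57150) = 1/(1620/1589 - 57150) = 1/(-90809730/1589) = -1589/90809730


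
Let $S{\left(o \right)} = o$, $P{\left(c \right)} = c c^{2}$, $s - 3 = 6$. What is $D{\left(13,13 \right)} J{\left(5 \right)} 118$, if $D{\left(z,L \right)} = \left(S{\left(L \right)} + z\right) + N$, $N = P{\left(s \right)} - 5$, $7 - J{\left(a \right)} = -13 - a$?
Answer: $2212500$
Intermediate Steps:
$s = 9$ ($s = 3 + 6 = 9$)
$P{\left(c \right)} = c^{3}$
$J{\left(a \right)} = 20 + a$ ($J{\left(a \right)} = 7 - \left(-13 - a\right) = 7 + \left(13 + a\right) = 20 + a$)
$N = 724$ ($N = 9^{3} - 5 = 729 - 5 = 724$)
$D{\left(z,L \right)} = 724 + L + z$ ($D{\left(z,L \right)} = \left(L + z\right) + 724 = 724 + L + z$)
$D{\left(13,13 \right)} J{\left(5 \right)} 118 = \left(724 + 13 + 13\right) \left(20 + 5\right) 118 = 750 \cdot 25 \cdot 118 = 18750 \cdot 118 = 2212500$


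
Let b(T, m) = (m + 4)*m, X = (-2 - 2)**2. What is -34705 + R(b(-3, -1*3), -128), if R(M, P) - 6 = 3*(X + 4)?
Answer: -34639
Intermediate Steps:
X = 16 (X = (-4)**2 = 16)
b(T, m) = m*(4 + m) (b(T, m) = (4 + m)*m = m*(4 + m))
R(M, P) = 66 (R(M, P) = 6 + 3*(16 + 4) = 6 + 3*20 = 6 + 60 = 66)
-34705 + R(b(-3, -1*3), -128) = -34705 + 66 = -34639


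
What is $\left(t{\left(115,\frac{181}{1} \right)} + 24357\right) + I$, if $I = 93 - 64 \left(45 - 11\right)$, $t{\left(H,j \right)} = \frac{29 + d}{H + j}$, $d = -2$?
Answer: $\frac{6593131}{296} \approx 22274.0$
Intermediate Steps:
$t{\left(H,j \right)} = \frac{27}{H + j}$ ($t{\left(H,j \right)} = \frac{29 - 2}{H + j} = \frac{27}{H + j}$)
$I = -2083$ ($I = 93 - 64 \left(45 - 11\right) = 93 - 2176 = -2083$)
$\left(t{\left(115,\frac{181}{1} \right)} + 24357\right) + I = \left(\frac{27}{115 + \frac{181}{1}} + 24357\right) - 2083 = \left(\frac{27}{115 + 181 \cdot 1} + 24357\right) - 2083 = \left(\frac{27}{115 + 181} + 24357\right) - 2083 = \left(\frac{27}{296} + 24357\right) - 2083 = \frac{7209699}{296} - 2083 = \frac{6593131}{296}$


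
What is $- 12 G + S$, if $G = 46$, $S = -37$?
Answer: $-589$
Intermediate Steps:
$- 12 G + S = \left(-12\right) 46 - 37 = -552 - 37 = -589$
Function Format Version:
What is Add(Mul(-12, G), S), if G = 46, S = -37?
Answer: -589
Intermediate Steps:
Add(Mul(-12, G), S) = Add(Mul(-12, 46), -37) = Add(-552, -37) = -589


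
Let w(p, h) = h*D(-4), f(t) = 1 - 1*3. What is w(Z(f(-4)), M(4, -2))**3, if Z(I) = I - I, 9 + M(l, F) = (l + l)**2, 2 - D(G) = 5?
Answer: -4492125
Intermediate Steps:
D(G) = -3 (D(G) = 2 - 1*5 = 2 - 5 = -3)
M(l, F) = -9 + 4*l**2 (M(l, F) = -9 + (l + l)**2 = -9 + (2*l)**2 = -9 + 4*l**2)
f(t) = -2 (f(t) = 1 - 3 = -2)
Z(I) = 0
w(p, h) = -3*h (w(p, h) = h*(-3) = -3*h)
w(Z(f(-4)), M(4, -2))**3 = (-3*(-9 + 4*4**2))**3 = (-3*(-9 + 4*16))**3 = (-3*(-9 + 64))**3 = (-3*55)**3 = (-165)**3 = -4492125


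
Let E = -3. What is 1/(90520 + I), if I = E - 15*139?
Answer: 1/88432 ≈ 1.1308e-5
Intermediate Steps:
I = -2088 (I = -3 - 15*139 = -3 - 2085 = -2088)
1/(90520 + I) = 1/(90520 - 2088) = 1/88432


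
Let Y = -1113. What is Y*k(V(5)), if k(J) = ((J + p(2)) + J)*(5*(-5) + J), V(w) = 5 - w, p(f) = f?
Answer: 55650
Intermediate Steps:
k(J) = (-25 + J)*(2 + 2*J) (k(J) = ((J + 2) + J)*(5*(-5) + J) = ((2 + J) + J)*(-25 + J) = (2 + 2*J)*(-25 + J) = (-25 + J)*(2 + 2*J))
Y*k(V(5)) = -1113*(-50 - 48*(5 - 1*5) + 2*(5 - 1*5)²) = -1113*(-50 - 48*(5 - 5) + 2*(5 - 5)²) = -1113*(-50 - 48*0 + 2*0²) = -1113*(-50 + 0 + 2*0) = -1113*(-50 + 0 + 0) = -1113*(-50) = 55650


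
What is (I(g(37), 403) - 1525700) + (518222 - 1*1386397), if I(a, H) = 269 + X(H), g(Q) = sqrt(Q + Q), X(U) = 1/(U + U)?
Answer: -1929246435/806 ≈ -2.3936e+6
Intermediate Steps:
X(U) = 1/(2*U)
g(Q) = sqrt(2)*sqrt(Q) (g(Q) = sqrt(2*Q) = sqrt(2)*sqrt(Q))
I(a, H) = 269 + 1/(2*H)
(I(g(37), 403) - 1525700) + (518222 - 1*1386397) = ((269 + (1/2)/403) - 1525700) + (518222 - 1*1386397) = ((269 + (1/2)*(1/403)) - 1525700) + (518222 - 1386397) = ((269 + 1/806) - 1525700) - 868175 = (216815/806 - 1525700) - 868175 = -1229497385/806 - 868175 = -1929246435/806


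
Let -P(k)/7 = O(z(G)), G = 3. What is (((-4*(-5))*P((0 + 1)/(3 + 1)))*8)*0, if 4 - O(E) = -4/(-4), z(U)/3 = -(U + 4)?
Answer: 0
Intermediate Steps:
z(U) = -12 - 3*U (z(U) = 3*(-(U + 4)) = 3*(-(4 + U)) = 3*(-4 - U) = -12 - 3*U)
O(E) = 3 (O(E) = 4 - (-4)/(-4) = 4 - (-4)*(-1)/4 = 4 - 1*1 = 4 - 1 = 3)
P(k) = -21 (P(k) = -7*3 = -21)
(((-4*(-5))*P((0 + 1)/(3 + 1)))*8)*0 = ((-4*(-5)*(-21))*8)*0 = ((20*(-21))*8)*0 = -420*8*0 = -3360*0 = 0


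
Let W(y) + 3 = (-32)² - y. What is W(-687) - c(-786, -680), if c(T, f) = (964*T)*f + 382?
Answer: -515237394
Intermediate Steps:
c(T, f) = 382 + 964*T*f (c(T, f) = 964*T*f + 382 = 382 + 964*T*f)
W(y) = 1021 - y (W(y) = -3 + ((-32)² - y) = -3 + (1024 - y) = 1021 - y)
W(-687) - c(-786, -680) = (1021 - 1*(-687)) - (382 + 964*(-786)*(-680)) = (1021 + 687) - (382 + 515238720) = 1708 - 1*515239102 = 1708 - 515239102 = -515237394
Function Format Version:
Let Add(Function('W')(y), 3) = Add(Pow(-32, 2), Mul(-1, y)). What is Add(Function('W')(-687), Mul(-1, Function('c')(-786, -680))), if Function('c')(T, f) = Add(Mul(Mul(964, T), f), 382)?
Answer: -515237394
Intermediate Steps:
Function('c')(T, f) = Add(382, Mul(964, T, f)) (Function('c')(T, f) = Add(Mul(964, T, f), 382) = Add(382, Mul(964, T, f)))
Function('W')(y) = Add(1021, Mul(-1, y)) (Function('W')(y) = Add(-3, Add(Pow(-32, 2), Mul(-1, y))) = Add(-3, Add(1024, Mul(-1, y))) = Add(1021, Mul(-1, y)))
Add(Function('W')(-687), Mul(-1, Function('c')(-786, -680))) = Add(Add(1021, Mul(-1, -687)), Mul(-1, Add(382, Mul(964, -786, -680)))) = Add(Add(1021, 687), Mul(-1, Add(382, 515238720))) = Add(1708, Mul(-1, 515239102)) = Add(1708, -515239102) = -515237394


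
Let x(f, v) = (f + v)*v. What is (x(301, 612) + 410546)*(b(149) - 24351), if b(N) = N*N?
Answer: -2083999300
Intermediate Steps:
x(f, v) = v*(f + v)
b(N) = N²
(x(301, 612) + 410546)*(b(149) - 24351) = (612*(301 + 612) + 410546)*(149² - 24351) = (612*913 + 410546)*(22201 - 24351) = (558756 + 410546)*(-2150) = 969302*(-2150) = -2083999300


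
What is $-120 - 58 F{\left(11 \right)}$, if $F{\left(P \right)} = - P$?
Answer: $518$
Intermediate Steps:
$-120 - 58 F{\left(11 \right)} = -120 - 58 \left(\left(-1\right) 11\right) = -120 - -638 = -120 + 638 = 518$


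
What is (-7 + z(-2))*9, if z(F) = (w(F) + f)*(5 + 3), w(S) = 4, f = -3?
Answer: 9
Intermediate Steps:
z(F) = 8 (z(F) = (4 - 3)*(5 + 3) = 1*8 = 8)
(-7 + z(-2))*9 = (-7 + 8)*9 = 1*9 = 9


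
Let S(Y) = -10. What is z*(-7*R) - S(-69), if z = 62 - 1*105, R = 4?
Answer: 1214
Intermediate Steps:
z = -43 (z = 62 - 105 = -43)
z*(-7*R) - S(-69) = -(-301)*4 - 1*(-10) = -43*(-28) + 10 = 1204 + 10 = 1214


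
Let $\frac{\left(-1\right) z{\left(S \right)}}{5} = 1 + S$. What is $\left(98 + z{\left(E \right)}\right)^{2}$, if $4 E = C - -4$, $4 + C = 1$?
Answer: $\frac{134689}{16} \approx 8418.1$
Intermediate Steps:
$C = -3$ ($C = -4 + 1 = -3$)
$E = \frac{1}{4}$ ($E = \frac{-3 - -4}{4} = \frac{-3 + 4}{4} = \frac{1}{4} \cdot 1 = \frac{1}{4} \approx 0.25$)
$z{\left(S \right)} = -5 - 5 S$ ($z{\left(S \right)} = - 5 \left(1 + S\right) = -5 - 5 S$)
$\left(98 + z{\left(E \right)}\right)^{2} = \left(98 - \frac{25}{4}\right)^{2} = \left(\frac{367}{4}\right)^{2} = \frac{134689}{16}$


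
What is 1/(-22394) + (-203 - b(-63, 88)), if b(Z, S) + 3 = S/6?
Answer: -14421739/67182 ≈ -214.67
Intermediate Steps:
b(Z, S) = -3 + S/6
1/(-22394) + (-203 - b(-63, 88)) = 1/(-22394) + (-203 - (-3 + (⅙)*88)) = -1/22394 + (-203 - (-3 + 44/3)) = -1/22394 + (-203 - 1*35/3) = -1/22394 + (-203 - 35/3) = -1/22394 - 644/3 = -14421739/67182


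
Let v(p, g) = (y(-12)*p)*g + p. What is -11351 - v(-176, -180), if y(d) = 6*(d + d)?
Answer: 4550745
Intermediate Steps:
y(d) = 12*d (y(d) = 6*(2*d) = 12*d)
v(p, g) = p - 144*g*p (v(p, g) = ((12*(-12))*p)*g + p = (-144*p)*g + p = -144*g*p + p = p - 144*g*p)
-11351 - v(-176, -180) = -11351 - (-176)*(1 - 144*(-180)) = -11351 - (-176)*(1 + 25920) = -11351 - (-176)*25921 = -11351 - 1*(-4562096) = -11351 + 4562096 = 4550745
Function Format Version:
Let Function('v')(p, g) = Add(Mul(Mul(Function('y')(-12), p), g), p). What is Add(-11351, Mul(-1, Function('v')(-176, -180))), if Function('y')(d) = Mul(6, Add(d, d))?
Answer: 4550745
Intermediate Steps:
Function('y')(d) = Mul(12, d) (Function('y')(d) = Mul(6, Mul(2, d)) = Mul(12, d))
Function('v')(p, g) = Add(p, Mul(-144, g, p)) (Function('v')(p, g) = Add(Mul(Mul(Mul(12, -12), p), g), p) = Add(Mul(Mul(-144, p), g), p) = Add(Mul(-144, g, p), p) = Add(p, Mul(-144, g, p)))
Add(-11351, Mul(-1, Function('v')(-176, -180))) = Add(-11351, Mul(-1, Mul(-176, Add(1, Mul(-144, -180))))) = Add(-11351, Mul(-1, Mul(-176, Add(1, 25920)))) = Add(-11351, Mul(-1, Mul(-176, 25921))) = Add(-11351, Mul(-1, -4562096)) = Add(-11351, 4562096) = 4550745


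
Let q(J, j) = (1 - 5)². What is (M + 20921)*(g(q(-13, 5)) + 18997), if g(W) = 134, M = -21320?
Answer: -7633269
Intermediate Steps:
q(J, j) = 16 (q(J, j) = (-4)² = 16)
(M + 20921)*(g(q(-13, 5)) + 18997) = (-21320 + 20921)*(134 + 18997) = -399*19131 = -7633269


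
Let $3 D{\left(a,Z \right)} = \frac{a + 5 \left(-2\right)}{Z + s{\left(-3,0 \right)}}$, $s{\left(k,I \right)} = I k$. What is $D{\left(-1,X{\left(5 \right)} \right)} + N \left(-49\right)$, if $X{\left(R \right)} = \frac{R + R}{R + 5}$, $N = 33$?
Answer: $- \frac{4862}{3} \approx -1620.7$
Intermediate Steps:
$X{\left(R \right)} = \frac{2 R}{5 + R}$
$D{\left(a,Z \right)} = \frac{-10 + a}{3 Z}$ ($D{\left(a,Z \right)} = \frac{\left(a + 5 \left(-2\right)\right) \frac{1}{Z + 0 \left(-3\right)}}{3} = \frac{\left(a - 10\right) \frac{1}{Z + 0}}{3} = \frac{\left(-10 + a\right) \frac{1}{Z}}{3} = \frac{\frac{1}{Z} \left(-10 + a\right)}{3} = \frac{-10 + a}{3 Z}$)
$D{\left(-1,X{\left(5 \right)} \right)} + N \left(-49\right) = \frac{-10 - 1}{3 \cdot 2 \cdot 5 \frac{1}{5 + 5}} + 33 \left(-49\right) = \frac{1}{3} \frac{1}{2 \cdot 5 \cdot \frac{1}{10}} \left(-11\right) - 1617 = \frac{1}{3} \cdot 1^{-1} \left(-11\right) - 1617 = \frac{1}{3} \cdot 1 \left(-11\right) - 1617 = - \frac{11}{3} - 1617 = - \frac{4862}{3}$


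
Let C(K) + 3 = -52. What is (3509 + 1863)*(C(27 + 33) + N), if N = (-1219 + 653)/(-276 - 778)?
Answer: -9069832/31 ≈ -2.9258e+5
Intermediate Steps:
C(K) = -55 (C(K) = -3 - 52 = -55)
N = 283/527 (N = -566/(-1054) = -566*(-1/1054) = 283/527 ≈ 0.53700)
(3509 + 1863)*(C(27 + 33) + N) = (3509 + 1863)*(-55 + 283/527) = 5372*(-28702/527) = -9069832/31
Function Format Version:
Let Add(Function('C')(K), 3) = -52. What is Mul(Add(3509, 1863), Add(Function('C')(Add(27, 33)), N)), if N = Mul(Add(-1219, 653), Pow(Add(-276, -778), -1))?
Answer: Rational(-9069832, 31) ≈ -2.9258e+5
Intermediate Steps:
Function('C')(K) = -55 (Function('C')(K) = Add(-3, -52) = -55)
N = Rational(283, 527) (N = Mul(-566, Pow(-1054, -1)) = Mul(-566, Rational(-1, 1054)) = Rational(283, 527) ≈ 0.53700)
Mul(Add(3509, 1863), Add(Function('C')(Add(27, 33)), N)) = Mul(Add(3509, 1863), Add(-55, Rational(283, 527))) = Mul(5372, Rational(-28702, 527)) = Rational(-9069832, 31)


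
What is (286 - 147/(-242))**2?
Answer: 4810670881/58564 ≈ 82144.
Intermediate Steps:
(286 - 147/(-242))**2 = (286 - 147*(-1/242))**2 = (286 + 147/242)**2 = (69359/242)**2 = 4810670881/58564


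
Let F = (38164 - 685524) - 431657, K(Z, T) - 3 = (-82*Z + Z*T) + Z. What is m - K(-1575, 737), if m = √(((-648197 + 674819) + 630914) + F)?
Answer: 1033197 + I*√421481 ≈ 1.0332e+6 + 649.22*I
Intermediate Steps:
K(Z, T) = 3 - 81*Z + T*Z (K(Z, T) = 3 + ((-82*Z + Z*T) + Z) = 3 + ((-82*Z + T*Z) + Z) = 3 + (-81*Z + T*Z) = 3 - 81*Z + T*Z)
F = -1079017 (F = -647360 - 431657 = -1079017)
m = I*√421481 (m = √(((-648197 + 674819) + 630914) - 1079017) = √((26622 + 630914) - 1079017) = √(657536 - 1079017) = √(-421481) = I*√421481 ≈ 649.22*I)
m - K(-1575, 737) = I*√421481 - (3 - 81*(-1575) + 737*(-1575)) = I*√421481 - (3 + 127575 - 1160775) = I*√421481 - 1*(-1033197) = I*√421481 + 1033197 = 1033197 + I*√421481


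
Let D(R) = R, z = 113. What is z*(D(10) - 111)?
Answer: -11413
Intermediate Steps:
z*(D(10) - 111) = 113*(10 - 111) = 113*(-101) = -11413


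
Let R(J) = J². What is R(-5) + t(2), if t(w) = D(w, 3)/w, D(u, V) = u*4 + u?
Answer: 30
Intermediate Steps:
D(u, V) = 5*u (D(u, V) = 4*u + u = 5*u)
t(w) = 5 (t(w) = (5*w)/w = 5)
R(-5) + t(2) = (-5)² + 5 = 25 + 5 = 30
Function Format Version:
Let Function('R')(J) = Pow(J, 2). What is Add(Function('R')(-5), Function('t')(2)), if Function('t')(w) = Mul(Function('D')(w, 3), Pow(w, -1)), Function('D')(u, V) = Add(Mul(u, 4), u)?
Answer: 30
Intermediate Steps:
Function('D')(u, V) = Mul(5, u) (Function('D')(u, V) = Add(Mul(4, u), u) = Mul(5, u))
Function('t')(w) = 5 (Function('t')(w) = Mul(Mul(5, w), Pow(w, -1)) = 5)
Add(Function('R')(-5), Function('t')(2)) = Add(Pow(-5, 2), 5) = Add(25, 5) = 30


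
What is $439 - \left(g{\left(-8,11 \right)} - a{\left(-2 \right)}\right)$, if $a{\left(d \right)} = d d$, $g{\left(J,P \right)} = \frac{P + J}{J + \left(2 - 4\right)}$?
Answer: $\frac{4433}{10} \approx 443.3$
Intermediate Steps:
$g{\left(J,P \right)} = \frac{J + P}{-2 + J}$ ($g{\left(J,P \right)} = \frac{J + P}{J + \left(2 - 4\right)} = \frac{J + P}{J - 2} = \frac{J + P}{-2 + J}$)
$a{\left(d \right)} = d^{2}$
$439 - \left(g{\left(-8,11 \right)} - a{\left(-2 \right)}\right) = 439 - \left(\frac{-8 + 11}{-2 - 8} - \left(-2\right)^{2}\right) = 439 - \left(\frac{1}{-10} \cdot 3 - 4\right) = 439 - \left(\left(- \frac{1}{10}\right) 3 - 4\right) = 439 - \left(- \frac{3}{10} - 4\right) = 439 - - \frac{43}{10} = 439 + \frac{43}{10} = \frac{4433}{10}$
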